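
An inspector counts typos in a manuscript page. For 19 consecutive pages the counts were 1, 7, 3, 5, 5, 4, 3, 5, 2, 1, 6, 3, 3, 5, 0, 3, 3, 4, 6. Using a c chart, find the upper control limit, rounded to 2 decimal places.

9.35

c̄ = (1 + 7 + 3 + 5 + 5 + 4 + 3 + 5 + 2 + 1 + 6 + 3 + 3 + 5 + 0 + 3 + 3 + 4 + 6) / 19 = 69 / 19 = 3.6316
UCL = c̄ + 3√c̄ = 3.6316 + 3 × √3.6316 = 3.6316 + 3 × 1.9057 = 9.3486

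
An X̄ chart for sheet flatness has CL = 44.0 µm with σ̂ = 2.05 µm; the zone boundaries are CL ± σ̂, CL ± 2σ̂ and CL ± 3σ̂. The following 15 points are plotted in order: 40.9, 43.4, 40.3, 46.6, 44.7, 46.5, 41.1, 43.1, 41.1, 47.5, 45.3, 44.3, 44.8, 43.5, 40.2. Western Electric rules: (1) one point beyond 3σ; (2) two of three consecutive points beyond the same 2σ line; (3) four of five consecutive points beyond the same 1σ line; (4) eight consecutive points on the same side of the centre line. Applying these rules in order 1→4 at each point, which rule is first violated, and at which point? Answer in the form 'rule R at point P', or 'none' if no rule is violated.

Zone of each point (C = within 1σ̂, B = 1σ̂–2σ̂, A = 2σ̂–3σ̂, * = beyond 3σ̂; sign = side of CL): 1:-B, 2:-C, 3:-B, 4:+B, 5:+C, 6:+B, 7:-B, 8:-C, 9:-B, 10:+B, 11:+C, 12:+C, 13:+C, 14:-C, 15:-B
No rule fires across all 15 points.

none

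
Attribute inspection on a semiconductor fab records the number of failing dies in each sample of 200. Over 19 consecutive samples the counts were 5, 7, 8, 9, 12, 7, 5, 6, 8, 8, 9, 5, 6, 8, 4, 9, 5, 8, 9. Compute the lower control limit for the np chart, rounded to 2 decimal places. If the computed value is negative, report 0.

p̄ = Σdᵢ / (k·n) = 138 / (19 × 200) = 0.03632
LCL = np̄ − 3·√(np̄(1−p̄)) = 7.2632 − 3 × 2.6456 = -0.6738 → 0 (negative, so LCL = 0)

0.00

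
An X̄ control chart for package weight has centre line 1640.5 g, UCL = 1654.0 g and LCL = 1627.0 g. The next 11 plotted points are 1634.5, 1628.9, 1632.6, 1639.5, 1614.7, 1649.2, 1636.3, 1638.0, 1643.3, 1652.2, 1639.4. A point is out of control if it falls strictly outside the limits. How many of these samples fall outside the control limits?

1

Compare each point to [1627.0, 1654.0]: sample 5 = 1614.7 < LCL.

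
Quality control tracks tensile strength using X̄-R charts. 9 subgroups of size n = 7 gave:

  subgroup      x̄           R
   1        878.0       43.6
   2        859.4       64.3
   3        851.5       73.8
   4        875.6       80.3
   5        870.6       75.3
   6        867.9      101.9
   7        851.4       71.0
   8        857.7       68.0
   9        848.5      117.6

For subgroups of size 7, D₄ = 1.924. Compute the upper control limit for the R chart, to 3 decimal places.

148.747

R̄ = (43.6 + 64.3 + 73.8 + 80.3 + 75.3 + 101.9 + 71.0 + 68.0 + 117.6) / 9 = 695.8000 / 9 = 77.3111
UCL_R = D₄·R̄ = 1.924 × 77.3111 = 148.7466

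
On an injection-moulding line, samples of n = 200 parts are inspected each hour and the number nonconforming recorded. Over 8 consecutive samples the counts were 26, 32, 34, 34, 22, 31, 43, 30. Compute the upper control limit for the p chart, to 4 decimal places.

0.2348

p̄ = Σdᵢ / (k·n) = 252 / (8 × 200) = 0.15750
UCL = p̄ + 3·√(p̄(1−p̄)/n) = 0.15750 + 3 × √(0.15750×0.84250/200) = 0.15750 + 3 × 0.02576 = 0.23477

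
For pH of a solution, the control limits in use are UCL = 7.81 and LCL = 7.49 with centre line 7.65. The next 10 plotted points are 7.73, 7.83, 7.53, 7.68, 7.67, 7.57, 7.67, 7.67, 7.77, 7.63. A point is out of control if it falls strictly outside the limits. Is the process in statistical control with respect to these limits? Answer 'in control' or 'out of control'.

Compare each point to [7.49, 7.81]: sample 2 = 7.83 > UCL.

out of control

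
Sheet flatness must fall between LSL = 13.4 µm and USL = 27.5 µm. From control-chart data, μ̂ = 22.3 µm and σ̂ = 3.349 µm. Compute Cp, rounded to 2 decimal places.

Cp = (USL − LSL) / (6σ̂) = (27.5 − 13.4) / (6 × 3.349) = 14.1000 / 20.0940 = 0.7017

0.70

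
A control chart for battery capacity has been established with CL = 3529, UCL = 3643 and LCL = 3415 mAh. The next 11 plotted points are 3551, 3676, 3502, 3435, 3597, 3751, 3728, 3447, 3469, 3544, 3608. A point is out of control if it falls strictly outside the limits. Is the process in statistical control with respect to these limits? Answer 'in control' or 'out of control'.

Compare each point to [3415, 3643]: sample 2 = 3676 > UCL; sample 6 = 3751 > UCL; sample 7 = 3728 > UCL.

out of control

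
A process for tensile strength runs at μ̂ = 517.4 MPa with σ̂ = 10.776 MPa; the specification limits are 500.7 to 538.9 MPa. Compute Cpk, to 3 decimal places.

Cpu = (USL − μ̂) / (3σ̂) = (538.9 − 517.4) / (3 × 10.776) = 0.6651; Cpl = (μ̂ − LSL) / (3σ̂) = (517.4 − 500.7) / (3 × 10.776) = 0.5166; Cpk = min(Cpu, Cpl) = 0.5166

0.517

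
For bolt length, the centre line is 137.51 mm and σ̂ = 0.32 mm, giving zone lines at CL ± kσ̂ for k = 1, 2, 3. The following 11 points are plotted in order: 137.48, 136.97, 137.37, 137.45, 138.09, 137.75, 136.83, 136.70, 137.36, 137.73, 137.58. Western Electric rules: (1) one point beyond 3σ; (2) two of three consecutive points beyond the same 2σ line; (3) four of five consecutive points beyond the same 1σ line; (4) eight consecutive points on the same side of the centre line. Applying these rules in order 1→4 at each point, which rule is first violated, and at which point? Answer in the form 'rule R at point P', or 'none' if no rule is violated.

Zone of each point (C = within 1σ̂, B = 1σ̂–2σ̂, A = 2σ̂–3σ̂, * = beyond 3σ̂; sign = side of CL): 1:-C, 2:-B, 3:-C, 4:-C, 5:+B, 6:+C, 7:-A, 8:-A, 9:-C, 10:+C, 11:+C
Rule 2 (two of three consecutive points beyond the same 2σ limit) is satisfied at point 8.

rule 2 at point 8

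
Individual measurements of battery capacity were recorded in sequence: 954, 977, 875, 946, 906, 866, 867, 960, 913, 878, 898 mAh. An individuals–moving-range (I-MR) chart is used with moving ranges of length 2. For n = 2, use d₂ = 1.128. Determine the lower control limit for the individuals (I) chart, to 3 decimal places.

X̄ = (954 + 977 + 875 + 946 + 906 + 866 + 867 + 960 + 913 + 878 + 898) / 11 = 912.7273
Moving ranges: 23, 102, 71, 40, 40, 1, 93, 47, 35, 20; M̄R̄ = 472.0000 / 10 = 47.2000
LCL = X̄ − 3·M̄R̄/d₂ = 912.7273 − 3 × 47.2000 / 1.128 = 787.1954

787.195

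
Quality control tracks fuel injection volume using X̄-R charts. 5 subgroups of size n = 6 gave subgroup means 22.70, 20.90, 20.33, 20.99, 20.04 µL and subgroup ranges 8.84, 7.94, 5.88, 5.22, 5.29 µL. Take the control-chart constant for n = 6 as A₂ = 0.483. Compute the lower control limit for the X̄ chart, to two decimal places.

17.79

X̄̄ = (22.70 + 20.90 + 20.33 + 20.99 + 20.04) / 5 = 104.9600 / 5 = 20.9920
R̄ = (8.84 + 7.94 + 5.88 + 5.22 + 5.29) / 5 = 33.1700 / 5 = 6.6340
LCL = X̄̄ − A₂·R̄ = 20.9920 − 0.483 × 6.6340 = 17.7878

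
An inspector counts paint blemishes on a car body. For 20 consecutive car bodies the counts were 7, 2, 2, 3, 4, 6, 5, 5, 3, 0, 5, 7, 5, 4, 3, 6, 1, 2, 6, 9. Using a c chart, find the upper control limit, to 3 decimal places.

c̄ = (7 + 2 + 2 + 3 + 4 + 6 + 5 + 5 + 3 + 0 + 5 + 7 + 5 + 4 + 3 + 6 + 1 + 2 + 6 + 9) / 20 = 85 / 20 = 4.2500
UCL = c̄ + 3√c̄ = 4.2500 + 3 × √4.2500 = 4.2500 + 3 × 2.0616 = 10.4347

10.435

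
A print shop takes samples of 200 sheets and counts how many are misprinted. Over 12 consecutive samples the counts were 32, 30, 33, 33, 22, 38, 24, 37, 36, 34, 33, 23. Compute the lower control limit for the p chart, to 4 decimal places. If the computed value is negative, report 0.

p̄ = Σdᵢ / (k·n) = 375 / (12 × 200) = 0.15625
LCL = p̄ − 3·√(p̄(1−p̄)/n) = 0.15625 − 3 × 0.02567 = 0.07923

0.0792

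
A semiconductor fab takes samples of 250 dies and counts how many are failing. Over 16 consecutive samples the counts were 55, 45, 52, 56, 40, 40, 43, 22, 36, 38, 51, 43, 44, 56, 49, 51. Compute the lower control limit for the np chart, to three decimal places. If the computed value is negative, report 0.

26.829

p̄ = Σdᵢ / (k·n) = 721 / (16 × 250) = 0.18025
LCL = np̄ − 3·√(np̄(1−p̄)) = 45.0625 − 3 × 6.0778 = 26.8290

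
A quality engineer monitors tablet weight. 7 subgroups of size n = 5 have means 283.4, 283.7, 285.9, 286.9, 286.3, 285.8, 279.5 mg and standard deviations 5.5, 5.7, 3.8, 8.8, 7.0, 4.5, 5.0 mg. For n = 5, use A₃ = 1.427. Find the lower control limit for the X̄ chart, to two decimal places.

X̄̄ = (283.4 + 283.7 + 285.9 + 286.9 + 286.3 + 285.8 + 279.5) / 7 = 284.5000
s̄ = (5.5 + 5.7 + 3.8 + 8.8 + 7.0 + 4.5 + 5.0) / 7 = 5.7571
LCL = X̄̄ − A₃·s̄ = 284.5000 − 1.427 × 5.7571 = 276.2846

276.28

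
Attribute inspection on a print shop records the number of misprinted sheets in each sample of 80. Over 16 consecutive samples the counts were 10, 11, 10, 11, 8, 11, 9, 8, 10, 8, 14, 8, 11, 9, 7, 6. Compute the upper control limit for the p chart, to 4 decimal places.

0.2262

p̄ = Σdᵢ / (k·n) = 151 / (16 × 80) = 0.11797
UCL = p̄ + 3·√(p̄(1−p̄)/n) = 0.11797 + 3 × √(0.11797×0.88203/80) = 0.11797 + 3 × 0.03606 = 0.22616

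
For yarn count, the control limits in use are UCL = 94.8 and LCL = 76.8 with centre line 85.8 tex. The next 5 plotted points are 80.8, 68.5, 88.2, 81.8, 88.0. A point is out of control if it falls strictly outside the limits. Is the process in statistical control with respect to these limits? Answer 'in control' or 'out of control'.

Compare each point to [76.8, 94.8]: sample 2 = 68.5 < LCL.

out of control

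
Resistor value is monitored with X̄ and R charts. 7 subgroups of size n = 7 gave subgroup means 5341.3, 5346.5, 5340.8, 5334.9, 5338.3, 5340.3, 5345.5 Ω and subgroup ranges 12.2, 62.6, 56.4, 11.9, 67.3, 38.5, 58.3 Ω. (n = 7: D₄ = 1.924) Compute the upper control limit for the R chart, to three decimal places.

84.436

R̄ = (12.2 + 62.6 + 56.4 + 11.9 + 67.3 + 38.5 + 58.3) / 7 = 307.2000 / 7 = 43.8857
UCL_R = D₄·R̄ = 1.924 × 43.8857 = 84.4361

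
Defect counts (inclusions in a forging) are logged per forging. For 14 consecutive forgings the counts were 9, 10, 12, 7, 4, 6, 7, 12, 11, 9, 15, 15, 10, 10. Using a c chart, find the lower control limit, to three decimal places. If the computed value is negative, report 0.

0.401

c̄ = (9 + 10 + 12 + 7 + 4 + 6 + 7 + 12 + 11 + 9 + 15 + 15 + 10 + 10) / 14 = 137 / 14 = 9.7857
LCL = c̄ − 3√c̄ = 9.7857 − 3 × 3.1282 = 0.4011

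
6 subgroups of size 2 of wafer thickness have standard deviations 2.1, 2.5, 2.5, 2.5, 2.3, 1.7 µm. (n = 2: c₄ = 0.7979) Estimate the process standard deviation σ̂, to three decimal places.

2.841

s̄ = (2.1 + 2.5 + 2.5 + 2.5 + 2.3 + 1.7) / 6 = 2.2667
σ̂ = s̄ / c₄ = 2.2667 / 0.7979 = 2.8408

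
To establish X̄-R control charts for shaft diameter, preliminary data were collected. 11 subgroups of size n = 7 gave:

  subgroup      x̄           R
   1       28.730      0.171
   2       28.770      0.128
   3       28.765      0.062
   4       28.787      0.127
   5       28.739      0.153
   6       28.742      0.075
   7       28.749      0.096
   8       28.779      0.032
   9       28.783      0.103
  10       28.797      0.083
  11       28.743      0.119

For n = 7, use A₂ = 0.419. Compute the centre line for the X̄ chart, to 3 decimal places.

X̄̄ = (28.730 + 28.770 + 28.765 + 28.787 + 28.739 + 28.742 + 28.749 + 28.779 + 28.783 + 28.797 + 28.743) / 11 = 316.3840 / 11 = 28.7622
CL = X̄̄ = 28.7622

28.762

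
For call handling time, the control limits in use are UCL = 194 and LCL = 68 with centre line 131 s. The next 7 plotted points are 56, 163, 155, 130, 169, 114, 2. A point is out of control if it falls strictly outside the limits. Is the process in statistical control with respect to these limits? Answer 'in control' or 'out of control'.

Compare each point to [68, 194]: sample 1 = 56 < LCL; sample 7 = 2 < LCL.

out of control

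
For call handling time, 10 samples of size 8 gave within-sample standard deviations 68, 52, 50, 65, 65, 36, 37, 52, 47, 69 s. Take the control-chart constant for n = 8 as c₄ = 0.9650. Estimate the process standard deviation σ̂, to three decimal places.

56.062

s̄ = (68 + 52 + 50 + 65 + 65 + 36 + 37 + 52 + 47 + 69) / 10 = 54.1000
σ̂ = s̄ / c₄ = 54.1000 / 0.9650 = 56.0622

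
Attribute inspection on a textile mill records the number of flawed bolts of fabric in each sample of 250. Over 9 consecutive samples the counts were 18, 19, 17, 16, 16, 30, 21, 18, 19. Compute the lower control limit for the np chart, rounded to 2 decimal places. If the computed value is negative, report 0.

6.66

p̄ = Σdᵢ / (k·n) = 174 / (9 × 250) = 0.07733
LCL = np̄ − 3·√(np̄(1−p̄)) = 19.3333 − 3 × 4.2235 = 6.6627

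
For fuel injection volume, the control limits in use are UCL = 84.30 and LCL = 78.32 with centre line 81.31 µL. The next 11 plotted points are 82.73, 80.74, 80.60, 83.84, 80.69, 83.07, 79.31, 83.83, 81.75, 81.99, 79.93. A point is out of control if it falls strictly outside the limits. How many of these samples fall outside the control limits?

0

All 11 points lie within [78.32, 84.30].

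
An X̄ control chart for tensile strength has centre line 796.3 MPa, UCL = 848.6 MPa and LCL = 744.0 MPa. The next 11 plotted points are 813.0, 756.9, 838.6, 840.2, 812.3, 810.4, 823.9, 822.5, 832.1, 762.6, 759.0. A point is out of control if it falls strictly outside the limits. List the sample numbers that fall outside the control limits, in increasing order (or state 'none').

All 11 points lie within [744.0, 848.6].

none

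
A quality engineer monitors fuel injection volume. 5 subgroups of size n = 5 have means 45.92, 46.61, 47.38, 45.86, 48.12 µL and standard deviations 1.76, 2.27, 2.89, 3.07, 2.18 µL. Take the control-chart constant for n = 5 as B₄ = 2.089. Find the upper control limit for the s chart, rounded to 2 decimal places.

5.08

s̄ = (1.76 + 2.27 + 2.89 + 3.07 + 2.18) / 5 = 2.4340
UCL_s = B₄·s̄ = 2.089 × 2.4340 = 5.0846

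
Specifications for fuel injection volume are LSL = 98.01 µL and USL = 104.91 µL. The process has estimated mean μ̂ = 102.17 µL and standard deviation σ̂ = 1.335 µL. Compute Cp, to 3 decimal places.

Cp = (USL − LSL) / (6σ̂) = (104.91 − 98.01) / (6 × 1.335) = 6.9000 / 8.0100 = 0.8614

0.861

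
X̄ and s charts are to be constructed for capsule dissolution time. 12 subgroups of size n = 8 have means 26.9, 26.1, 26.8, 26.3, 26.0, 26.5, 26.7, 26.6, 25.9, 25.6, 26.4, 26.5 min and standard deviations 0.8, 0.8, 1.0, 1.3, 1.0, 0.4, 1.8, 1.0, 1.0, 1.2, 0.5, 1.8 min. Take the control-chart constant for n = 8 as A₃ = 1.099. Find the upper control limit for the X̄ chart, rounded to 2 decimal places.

X̄̄ = (26.9 + 26.1 + 26.8 + 26.3 + 26.0 + 26.5 + 26.7 + 26.6 + 25.9 + 25.6 + 26.4 + 26.5) / 12 = 26.3583
s̄ = (0.8 + 0.8 + 1.0 + 1.3 + 1.0 + 0.4 + 1.8 + 1.0 + 1.0 + 1.2 + 0.5 + 1.8) / 12 = 1.0500
UCL = X̄̄ + A₃·s̄ = 26.3583 + 1.099 × 1.0500 = 27.5123

27.51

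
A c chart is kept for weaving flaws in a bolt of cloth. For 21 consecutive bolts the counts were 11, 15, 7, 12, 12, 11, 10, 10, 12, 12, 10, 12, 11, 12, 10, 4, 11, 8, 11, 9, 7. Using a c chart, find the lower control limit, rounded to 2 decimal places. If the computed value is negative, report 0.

0.69

c̄ = (11 + 15 + 7 + 12 + 12 + 11 + 10 + 10 + 12 + 12 + 10 + 12 + 11 + 12 + 10 + 4 + 11 + 8 + 11 + 9 + 7) / 21 = 217 / 21 = 10.3333
LCL = c̄ − 3√c̄ = 10.3333 − 3 × 3.2146 = 0.6897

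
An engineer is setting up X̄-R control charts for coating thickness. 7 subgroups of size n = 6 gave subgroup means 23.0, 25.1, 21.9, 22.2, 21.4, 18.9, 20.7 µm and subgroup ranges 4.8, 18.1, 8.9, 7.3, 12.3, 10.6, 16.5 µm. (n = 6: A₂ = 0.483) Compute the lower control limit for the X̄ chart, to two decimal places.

16.47

X̄̄ = (23.0 + 25.1 + 21.9 + 22.2 + 21.4 + 18.9 + 20.7) / 7 = 153.2000 / 7 = 21.8857
R̄ = (4.8 + 18.1 + 8.9 + 7.3 + 12.3 + 10.6 + 16.5) / 7 = 78.5000 / 7 = 11.2143
LCL = X̄̄ − A₂·R̄ = 21.8857 − 0.483 × 11.2143 = 16.4692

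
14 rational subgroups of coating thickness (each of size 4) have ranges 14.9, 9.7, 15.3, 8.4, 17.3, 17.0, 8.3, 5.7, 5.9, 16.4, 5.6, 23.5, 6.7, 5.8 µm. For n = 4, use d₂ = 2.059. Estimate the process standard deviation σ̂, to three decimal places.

5.568

R̄ = (14.9 + 9.7 + 15.3 + 8.4 + 17.3 + 17.0 + 8.3 + 5.7 + 5.9 + 16.4 + 5.6 + 23.5 + 6.7 + 5.8) / 14 = 11.4643
σ̂ = R̄ / d₂ = 11.4643 / 2.059 = 5.5679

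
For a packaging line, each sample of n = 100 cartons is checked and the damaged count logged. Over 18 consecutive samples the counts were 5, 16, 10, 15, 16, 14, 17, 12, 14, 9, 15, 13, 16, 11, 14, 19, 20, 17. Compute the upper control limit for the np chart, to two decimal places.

24.48

p̄ = Σdᵢ / (k·n) = 253 / (18 × 100) = 0.14056
UCL = np̄ + 3·√(np̄(1−p̄)) = 14.0556 + 3 × √(14.0556×0.85944) = 14.0556 + 3 × 3.4756 = 24.4824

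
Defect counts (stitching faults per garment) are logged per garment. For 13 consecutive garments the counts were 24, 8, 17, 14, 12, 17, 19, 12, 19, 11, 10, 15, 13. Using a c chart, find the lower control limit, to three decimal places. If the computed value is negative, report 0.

3.193

c̄ = (24 + 8 + 17 + 14 + 12 + 17 + 19 + 12 + 19 + 11 + 10 + 15 + 13) / 13 = 191 / 13 = 14.6923
LCL = c̄ − 3√c̄ = 14.6923 − 3 × 3.8331 = 3.1931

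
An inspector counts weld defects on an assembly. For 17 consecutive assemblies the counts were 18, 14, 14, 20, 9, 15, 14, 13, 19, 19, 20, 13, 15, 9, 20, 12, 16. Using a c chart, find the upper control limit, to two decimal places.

27.03

c̄ = (18 + 14 + 14 + 20 + 9 + 15 + 14 + 13 + 19 + 19 + 20 + 13 + 15 + 9 + 20 + 12 + 16) / 17 = 260 / 17 = 15.2941
UCL = c̄ + 3√c̄ = 15.2941 + 3 × √15.2941 = 15.2941 + 3 × 3.9108 = 27.0264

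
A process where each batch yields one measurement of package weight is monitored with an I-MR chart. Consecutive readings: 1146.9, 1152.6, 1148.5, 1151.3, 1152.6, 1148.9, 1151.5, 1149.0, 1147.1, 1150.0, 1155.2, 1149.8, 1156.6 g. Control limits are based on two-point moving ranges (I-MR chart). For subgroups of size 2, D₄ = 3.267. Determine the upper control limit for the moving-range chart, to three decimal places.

12.224

Moving ranges: 5.7, 4.1, 2.8, 1.3, 3.7, 2.6, 2.5, 1.9, 2.9, 5.2, 5.4, 6.8; M̄R̄ = 44.9000 / 12 = 3.7417
UCL_MR = D₄·M̄R̄ = 3.267 × 3.7417 = 12.2240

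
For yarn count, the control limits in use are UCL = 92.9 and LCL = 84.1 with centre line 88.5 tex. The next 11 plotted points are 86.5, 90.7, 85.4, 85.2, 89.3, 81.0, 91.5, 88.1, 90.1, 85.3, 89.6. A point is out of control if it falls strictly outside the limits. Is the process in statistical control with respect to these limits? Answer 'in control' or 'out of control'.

out of control

Compare each point to [84.1, 92.9]: sample 6 = 81.0 < LCL.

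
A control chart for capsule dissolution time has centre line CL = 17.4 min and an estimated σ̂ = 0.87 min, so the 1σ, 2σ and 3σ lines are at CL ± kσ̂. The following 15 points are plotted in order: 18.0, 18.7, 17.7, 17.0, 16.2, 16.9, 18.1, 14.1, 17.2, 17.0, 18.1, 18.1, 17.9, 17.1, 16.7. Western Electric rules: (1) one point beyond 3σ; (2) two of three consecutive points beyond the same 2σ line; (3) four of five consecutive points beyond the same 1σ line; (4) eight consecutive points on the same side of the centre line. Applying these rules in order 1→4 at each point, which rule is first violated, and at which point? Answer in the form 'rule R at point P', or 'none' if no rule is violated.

rule 1 at point 8

Zone of each point (C = within 1σ̂, B = 1σ̂–2σ̂, A = 2σ̂–3σ̂, * = beyond 3σ̂; sign = side of CL): 1:+C, 2:+B, 3:+C, 4:-C, 5:-B, 6:-C, 7:+C, 8:-*, 9:-C, 10:-C, 11:+C, 12:+C, 13:+C, 14:-C, 15:-C
Rule 1 (one point beyond the 3σ limits) is satisfied at point 8.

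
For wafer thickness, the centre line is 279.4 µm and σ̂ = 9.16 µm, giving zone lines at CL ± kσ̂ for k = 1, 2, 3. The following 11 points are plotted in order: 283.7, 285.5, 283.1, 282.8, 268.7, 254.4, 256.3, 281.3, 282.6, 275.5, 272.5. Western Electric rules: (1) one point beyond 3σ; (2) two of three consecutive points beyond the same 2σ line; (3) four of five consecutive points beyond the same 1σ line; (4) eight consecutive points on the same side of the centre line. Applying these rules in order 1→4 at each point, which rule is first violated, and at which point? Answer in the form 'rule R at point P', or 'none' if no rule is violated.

rule 2 at point 7

Zone of each point (C = within 1σ̂, B = 1σ̂–2σ̂, A = 2σ̂–3σ̂, * = beyond 3σ̂; sign = side of CL): 1:+C, 2:+C, 3:+C, 4:+C, 5:-B, 6:-A, 7:-A, 8:+C, 9:+C, 10:-C, 11:-C
Rule 2 (two of three consecutive points beyond the same 2σ limit) is satisfied at point 7.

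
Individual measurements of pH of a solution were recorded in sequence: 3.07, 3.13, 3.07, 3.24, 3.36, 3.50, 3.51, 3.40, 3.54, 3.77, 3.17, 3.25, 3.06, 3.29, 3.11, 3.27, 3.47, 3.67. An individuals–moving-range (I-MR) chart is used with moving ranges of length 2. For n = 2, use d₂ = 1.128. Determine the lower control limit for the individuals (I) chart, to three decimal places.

2.876

X̄ = (3.07 + 3.13 + 3.07 + 3.24 + 3.36 + 3.50 + 3.51 + 3.40 + 3.54 + 3.77 + 3.17 + 3.25 + 3.06 + 3.29 + 3.11 + 3.27 + 3.47 + 3.67) / 18 = 3.3267
Moving ranges: 0.06, 0.06, 0.17, 0.12, 0.14, 0.01, 0.11, 0.14, 0.23, 0.60, 0.08, 0.19, 0.23, 0.18, 0.16, 0.20, 0.20; M̄R̄ = 2.8800 / 17 = 0.1694
LCL = X̄ − 3·M̄R̄/d₂ = 3.3267 − 3 × 0.1694 / 1.128 = 2.8761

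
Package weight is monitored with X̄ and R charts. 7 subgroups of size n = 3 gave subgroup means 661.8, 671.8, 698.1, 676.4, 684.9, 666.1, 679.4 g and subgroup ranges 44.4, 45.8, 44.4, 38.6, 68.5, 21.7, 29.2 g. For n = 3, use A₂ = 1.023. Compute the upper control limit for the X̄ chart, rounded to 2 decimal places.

719.69

X̄̄ = (661.8 + 671.8 + 698.1 + 676.4 + 684.9 + 666.1 + 679.4) / 7 = 4738.5000 / 7 = 676.9286
R̄ = (44.4 + 45.8 + 44.4 + 38.6 + 68.5 + 21.7 + 29.2) / 7 = 292.6000 / 7 = 41.8000
UCL = X̄̄ + A₂·R̄ = 676.9286 + 1.023 × 41.8000 = 719.6900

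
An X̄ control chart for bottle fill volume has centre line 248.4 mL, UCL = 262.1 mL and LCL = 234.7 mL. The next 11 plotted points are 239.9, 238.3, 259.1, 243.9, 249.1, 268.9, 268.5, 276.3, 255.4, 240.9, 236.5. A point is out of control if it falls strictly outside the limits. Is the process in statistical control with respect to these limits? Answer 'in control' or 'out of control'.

out of control

Compare each point to [234.7, 262.1]: sample 6 = 268.9 > UCL; sample 7 = 268.5 > UCL; sample 8 = 276.3 > UCL.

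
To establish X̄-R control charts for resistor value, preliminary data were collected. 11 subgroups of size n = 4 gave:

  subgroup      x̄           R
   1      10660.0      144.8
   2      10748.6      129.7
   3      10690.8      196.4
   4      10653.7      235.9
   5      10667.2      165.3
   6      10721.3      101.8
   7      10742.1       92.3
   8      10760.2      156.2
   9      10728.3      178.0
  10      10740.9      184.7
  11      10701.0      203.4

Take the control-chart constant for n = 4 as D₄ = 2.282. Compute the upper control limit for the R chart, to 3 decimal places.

R̄ = (144.8 + 129.7 + 196.4 + 235.9 + 165.3 + 101.8 + 92.3 + 156.2 + 178.0 + 184.7 + 203.4) / 11 = 1788.5000 / 11 = 162.5909
UCL_R = D₄·R̄ = 2.282 × 162.5909 = 371.0325

371.032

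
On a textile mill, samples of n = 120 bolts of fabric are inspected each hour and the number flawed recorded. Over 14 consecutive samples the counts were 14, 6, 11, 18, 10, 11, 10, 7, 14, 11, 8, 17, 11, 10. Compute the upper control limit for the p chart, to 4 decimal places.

p̄ = Σdᵢ / (k·n) = 158 / (14 × 120) = 0.09405
UCL = p̄ + 3·√(p̄(1−p̄)/n) = 0.09405 + 3 × √(0.09405×0.90595/120) = 0.09405 + 3 × 0.02665 = 0.17399

0.1740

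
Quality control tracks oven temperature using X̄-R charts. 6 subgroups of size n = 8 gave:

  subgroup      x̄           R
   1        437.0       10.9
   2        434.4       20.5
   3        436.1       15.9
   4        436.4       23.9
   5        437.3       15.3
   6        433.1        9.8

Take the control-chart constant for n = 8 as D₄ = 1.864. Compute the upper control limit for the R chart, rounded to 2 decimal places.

R̄ = (10.9 + 20.5 + 15.9 + 23.9 + 15.3 + 9.8) / 6 = 96.3000 / 6 = 16.0500
UCL_R = D₄·R̄ = 1.864 × 16.0500 = 29.9172

29.92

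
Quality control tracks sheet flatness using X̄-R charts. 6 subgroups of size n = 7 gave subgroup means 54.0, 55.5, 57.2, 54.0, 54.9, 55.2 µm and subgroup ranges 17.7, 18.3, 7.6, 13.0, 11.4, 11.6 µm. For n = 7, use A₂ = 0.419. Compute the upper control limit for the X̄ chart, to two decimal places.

60.69

X̄̄ = (54.0 + 55.5 + 57.2 + 54.0 + 54.9 + 55.2) / 6 = 330.8000 / 6 = 55.1333
R̄ = (17.7 + 18.3 + 7.6 + 13.0 + 11.4 + 11.6) / 6 = 79.6000 / 6 = 13.2667
UCL = X̄̄ + A₂·R̄ = 55.1333 + 0.419 × 13.2667 = 60.6921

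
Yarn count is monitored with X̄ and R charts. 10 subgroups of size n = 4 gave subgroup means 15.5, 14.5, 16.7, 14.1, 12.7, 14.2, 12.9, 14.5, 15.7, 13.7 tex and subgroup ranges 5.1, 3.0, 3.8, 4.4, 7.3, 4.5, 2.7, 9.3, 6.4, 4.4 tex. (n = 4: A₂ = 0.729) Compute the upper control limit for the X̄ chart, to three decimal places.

X̄̄ = (15.5 + 14.5 + 16.7 + 14.1 + 12.7 + 14.2 + 12.9 + 14.5 + 15.7 + 13.7) / 10 = 144.5000 / 10 = 14.4500
R̄ = (5.1 + 3.0 + 3.8 + 4.4 + 7.3 + 4.5 + 2.7 + 9.3 + 6.4 + 4.4) / 10 = 50.9000 / 10 = 5.0900
UCL = X̄̄ + A₂·R̄ = 14.4500 + 0.729 × 5.0900 = 18.1606

18.161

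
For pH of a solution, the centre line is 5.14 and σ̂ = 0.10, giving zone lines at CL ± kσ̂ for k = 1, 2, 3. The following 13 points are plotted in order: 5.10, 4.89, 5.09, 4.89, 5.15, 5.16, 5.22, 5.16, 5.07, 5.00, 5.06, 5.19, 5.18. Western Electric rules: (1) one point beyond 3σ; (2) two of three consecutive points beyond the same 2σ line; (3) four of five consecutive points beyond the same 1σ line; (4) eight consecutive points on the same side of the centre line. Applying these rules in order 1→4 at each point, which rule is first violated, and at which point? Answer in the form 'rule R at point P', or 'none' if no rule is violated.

rule 2 at point 4

Zone of each point (C = within 1σ̂, B = 1σ̂–2σ̂, A = 2σ̂–3σ̂, * = beyond 3σ̂; sign = side of CL): 1:-C, 2:-A, 3:-C, 4:-A, 5:+C, 6:+C, 7:+C, 8:+C, 9:-C, 10:-B, 11:-C, 12:+C, 13:+C
Rule 2 (two of three consecutive points beyond the same 2σ limit) is satisfied at point 4.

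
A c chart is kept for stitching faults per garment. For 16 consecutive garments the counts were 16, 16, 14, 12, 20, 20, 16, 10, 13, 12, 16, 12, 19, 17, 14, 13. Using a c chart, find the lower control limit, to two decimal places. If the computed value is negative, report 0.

c̄ = (16 + 16 + 14 + 12 + 20 + 20 + 16 + 10 + 13 + 12 + 16 + 12 + 19 + 17 + 14 + 13) / 16 = 240 / 16 = 15.0000
LCL = c̄ − 3√c̄ = 15.0000 − 3 × 3.8730 = 3.3810

3.38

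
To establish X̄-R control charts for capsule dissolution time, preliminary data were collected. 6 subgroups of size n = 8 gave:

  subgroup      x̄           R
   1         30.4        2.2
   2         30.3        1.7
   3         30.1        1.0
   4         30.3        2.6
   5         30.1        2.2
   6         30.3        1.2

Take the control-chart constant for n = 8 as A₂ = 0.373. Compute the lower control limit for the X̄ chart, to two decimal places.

29.57

X̄̄ = (30.4 + 30.3 + 30.1 + 30.3 + 30.1 + 30.3) / 6 = 181.5000 / 6 = 30.2500
R̄ = (2.2 + 1.7 + 1.0 + 2.6 + 2.2 + 1.2) / 6 = 10.9000 / 6 = 1.8167
LCL = X̄̄ − A₂·R̄ = 30.2500 − 0.373 × 1.8167 = 29.5724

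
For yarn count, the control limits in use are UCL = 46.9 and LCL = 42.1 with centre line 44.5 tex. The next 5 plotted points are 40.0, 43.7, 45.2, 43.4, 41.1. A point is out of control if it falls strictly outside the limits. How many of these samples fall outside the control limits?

Compare each point to [42.1, 46.9]: sample 1 = 40.0 < LCL; sample 5 = 41.1 < LCL.

2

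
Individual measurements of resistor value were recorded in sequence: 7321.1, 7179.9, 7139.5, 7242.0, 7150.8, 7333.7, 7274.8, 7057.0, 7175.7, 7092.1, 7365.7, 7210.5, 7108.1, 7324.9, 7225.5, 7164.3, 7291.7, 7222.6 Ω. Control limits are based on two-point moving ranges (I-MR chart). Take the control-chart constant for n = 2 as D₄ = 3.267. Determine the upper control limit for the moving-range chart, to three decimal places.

411.700

Moving ranges: 141.2, 40.4, 102.5, 91.2, 182.9, 58.9, 217.8, 118.7, 83.6, 273.6, 155.2, 102.4, 216.8, 99.4, 61.2, 127.4, 69.1; M̄R̄ = 2142.3000 / 17 = 126.0176
UCL_MR = D₄·M̄R̄ = 3.267 × 126.0176 = 411.6997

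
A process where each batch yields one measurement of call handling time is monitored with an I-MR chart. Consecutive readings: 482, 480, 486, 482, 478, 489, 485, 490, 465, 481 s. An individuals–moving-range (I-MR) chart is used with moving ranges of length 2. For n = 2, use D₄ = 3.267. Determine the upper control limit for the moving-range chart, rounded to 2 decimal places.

27.95

Moving ranges: 2, 6, 4, 4, 11, 4, 5, 25, 16; M̄R̄ = 77.0000 / 9 = 8.5556
UCL_MR = D₄·M̄R̄ = 3.267 × 8.5556 = 27.9510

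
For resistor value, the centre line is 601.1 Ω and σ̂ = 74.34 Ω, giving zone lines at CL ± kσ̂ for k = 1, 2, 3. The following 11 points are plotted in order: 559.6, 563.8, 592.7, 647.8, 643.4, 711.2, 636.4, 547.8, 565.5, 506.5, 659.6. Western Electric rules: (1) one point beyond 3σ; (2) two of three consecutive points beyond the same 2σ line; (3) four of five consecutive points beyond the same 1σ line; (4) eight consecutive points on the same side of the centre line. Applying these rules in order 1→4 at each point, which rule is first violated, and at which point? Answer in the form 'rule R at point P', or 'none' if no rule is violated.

Zone of each point (C = within 1σ̂, B = 1σ̂–2σ̂, A = 2σ̂–3σ̂, * = beyond 3σ̂; sign = side of CL): 1:-C, 2:-C, 3:-C, 4:+C, 5:+C, 6:+B, 7:+C, 8:-C, 9:-C, 10:-B, 11:+C
No rule fires across all 11 points.

none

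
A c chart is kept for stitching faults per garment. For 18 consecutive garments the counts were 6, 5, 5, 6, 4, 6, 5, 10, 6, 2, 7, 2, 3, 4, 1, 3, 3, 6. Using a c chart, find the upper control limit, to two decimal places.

c̄ = (6 + 5 + 5 + 6 + 4 + 6 + 5 + 10 + 6 + 2 + 7 + 2 + 3 + 4 + 1 + 3 + 3 + 6) / 18 = 84 / 18 = 4.6667
UCL = c̄ + 3√c̄ = 4.6667 + 3 × √4.6667 = 4.6667 + 3 × 2.1602 = 11.1474

11.15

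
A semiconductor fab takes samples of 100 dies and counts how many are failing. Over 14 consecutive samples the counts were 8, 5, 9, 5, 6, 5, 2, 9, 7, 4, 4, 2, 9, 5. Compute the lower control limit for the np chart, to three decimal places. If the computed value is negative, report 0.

p̄ = Σdᵢ / (k·n) = 80 / (14 × 100) = 0.05714
LCL = np̄ − 3·√(np̄(1−p̄)) = 5.7143 − 3 × 2.3212 = -1.2492 → 0 (negative, so LCL = 0)

0.000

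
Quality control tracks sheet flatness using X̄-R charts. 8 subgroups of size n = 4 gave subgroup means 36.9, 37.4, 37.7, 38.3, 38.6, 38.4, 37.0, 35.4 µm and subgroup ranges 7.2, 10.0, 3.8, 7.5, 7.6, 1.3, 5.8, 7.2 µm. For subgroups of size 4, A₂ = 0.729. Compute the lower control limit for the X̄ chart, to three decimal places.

X̄̄ = (36.9 + 37.4 + 37.7 + 38.3 + 38.6 + 38.4 + 37.0 + 35.4) / 8 = 299.7000 / 8 = 37.4625
R̄ = (7.2 + 10.0 + 3.8 + 7.5 + 7.6 + 1.3 + 5.8 + 7.2) / 8 = 50.4000 / 8 = 6.3000
LCL = X̄̄ − A₂·R̄ = 37.4625 − 0.729 × 6.3000 = 32.8698

32.870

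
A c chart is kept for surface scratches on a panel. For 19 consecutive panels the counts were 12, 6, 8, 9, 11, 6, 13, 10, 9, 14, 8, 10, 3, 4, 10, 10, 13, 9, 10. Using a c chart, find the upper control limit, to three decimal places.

18.315

c̄ = (12 + 6 + 8 + 9 + 11 + 6 + 13 + 10 + 9 + 14 + 8 + 10 + 3 + 4 + 10 + 10 + 13 + 9 + 10) / 19 = 175 / 19 = 9.2105
UCL = c̄ + 3√c̄ = 9.2105 + 3 × √9.2105 = 9.2105 + 3 × 3.0349 = 18.3152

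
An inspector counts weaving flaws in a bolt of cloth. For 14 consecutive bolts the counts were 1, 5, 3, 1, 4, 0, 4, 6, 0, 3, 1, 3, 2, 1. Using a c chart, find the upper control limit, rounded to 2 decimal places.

c̄ = (1 + 5 + 3 + 1 + 4 + 0 + 4 + 6 + 0 + 3 + 1 + 3 + 2 + 1) / 14 = 34 / 14 = 2.4286
UCL = c̄ + 3√c̄ = 2.4286 + 3 × √2.4286 = 2.4286 + 3 × 1.5584 = 7.1037

7.10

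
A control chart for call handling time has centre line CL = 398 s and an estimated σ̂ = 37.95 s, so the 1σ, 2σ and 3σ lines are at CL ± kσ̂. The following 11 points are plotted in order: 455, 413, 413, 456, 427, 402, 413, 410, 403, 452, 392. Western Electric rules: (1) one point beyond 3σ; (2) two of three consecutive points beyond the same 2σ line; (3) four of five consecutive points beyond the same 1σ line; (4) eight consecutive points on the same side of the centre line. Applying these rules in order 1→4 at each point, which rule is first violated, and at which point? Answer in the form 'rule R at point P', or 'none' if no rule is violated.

Zone of each point (C = within 1σ̂, B = 1σ̂–2σ̂, A = 2σ̂–3σ̂, * = beyond 3σ̂; sign = side of CL): 1:+B, 2:+C, 3:+C, 4:+B, 5:+C, 6:+C, 7:+C, 8:+C, 9:+C, 10:+B, 11:-C
Rule 4 (eight consecutive points on the same side of the centre line) is satisfied at point 8.

rule 4 at point 8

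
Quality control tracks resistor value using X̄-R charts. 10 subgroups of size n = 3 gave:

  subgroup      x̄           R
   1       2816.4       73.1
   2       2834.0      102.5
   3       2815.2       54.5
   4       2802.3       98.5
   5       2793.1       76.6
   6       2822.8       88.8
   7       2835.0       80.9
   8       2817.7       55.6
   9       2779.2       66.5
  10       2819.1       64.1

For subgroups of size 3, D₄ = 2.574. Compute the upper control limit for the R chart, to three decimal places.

R̄ = (73.1 + 102.5 + 54.5 + 98.5 + 76.6 + 88.8 + 80.9 + 55.6 + 66.5 + 64.1) / 10 = 761.1000 / 10 = 76.1100
UCL_R = D₄·R̄ = 2.574 × 76.1100 = 195.9071

195.907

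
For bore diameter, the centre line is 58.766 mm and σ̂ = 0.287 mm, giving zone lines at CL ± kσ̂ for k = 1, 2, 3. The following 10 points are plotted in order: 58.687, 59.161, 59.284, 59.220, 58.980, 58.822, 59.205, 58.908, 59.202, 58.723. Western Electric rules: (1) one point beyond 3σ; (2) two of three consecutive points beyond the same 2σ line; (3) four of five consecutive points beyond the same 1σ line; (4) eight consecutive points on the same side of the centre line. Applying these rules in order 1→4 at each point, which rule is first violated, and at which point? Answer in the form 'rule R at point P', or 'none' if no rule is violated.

rule 4 at point 9

Zone of each point (C = within 1σ̂, B = 1σ̂–2σ̂, A = 2σ̂–3σ̂, * = beyond 3σ̂; sign = side of CL): 1:-C, 2:+B, 3:+B, 4:+B, 5:+C, 6:+C, 7:+B, 8:+C, 9:+B, 10:-C
Rule 4 (eight consecutive points on the same side of the centre line) is satisfied at point 9.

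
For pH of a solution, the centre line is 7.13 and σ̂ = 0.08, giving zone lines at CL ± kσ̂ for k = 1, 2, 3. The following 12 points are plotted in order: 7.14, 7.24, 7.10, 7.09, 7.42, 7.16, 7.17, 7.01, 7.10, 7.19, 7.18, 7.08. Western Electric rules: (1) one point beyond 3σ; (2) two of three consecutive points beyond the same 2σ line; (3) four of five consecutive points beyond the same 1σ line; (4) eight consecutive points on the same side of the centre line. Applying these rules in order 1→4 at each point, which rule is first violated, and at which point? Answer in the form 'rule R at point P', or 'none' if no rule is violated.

rule 1 at point 5

Zone of each point (C = within 1σ̂, B = 1σ̂–2σ̂, A = 2σ̂–3σ̂, * = beyond 3σ̂; sign = side of CL): 1:+C, 2:+B, 3:-C, 4:-C, 5:+*, 6:+C, 7:+C, 8:-B, 9:-C, 10:+C, 11:+C, 12:-C
Rule 1 (one point beyond the 3σ limits) is satisfied at point 5.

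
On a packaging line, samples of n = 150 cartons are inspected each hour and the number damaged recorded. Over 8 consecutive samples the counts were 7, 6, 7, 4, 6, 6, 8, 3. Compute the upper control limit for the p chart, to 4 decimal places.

0.0867

p̄ = Σdᵢ / (k·n) = 47 / (8 × 150) = 0.03917
UCL = p̄ + 3·√(p̄(1−p̄)/n) = 0.03917 + 3 × √(0.03917×0.96083/150) = 0.03917 + 3 × 0.01584 = 0.08668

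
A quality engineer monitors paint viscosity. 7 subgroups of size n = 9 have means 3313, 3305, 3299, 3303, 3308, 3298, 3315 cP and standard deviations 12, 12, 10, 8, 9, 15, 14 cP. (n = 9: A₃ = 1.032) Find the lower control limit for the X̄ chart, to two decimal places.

3294.06

X̄̄ = (3313 + 3305 + 3299 + 3303 + 3308 + 3298 + 3315) / 7 = 3305.8571
s̄ = (12 + 12 + 10 + 8 + 9 + 15 + 14) / 7 = 11.4286
LCL = X̄̄ − A₃·s̄ = 3305.8571 − 1.032 × 11.4286 = 3294.0629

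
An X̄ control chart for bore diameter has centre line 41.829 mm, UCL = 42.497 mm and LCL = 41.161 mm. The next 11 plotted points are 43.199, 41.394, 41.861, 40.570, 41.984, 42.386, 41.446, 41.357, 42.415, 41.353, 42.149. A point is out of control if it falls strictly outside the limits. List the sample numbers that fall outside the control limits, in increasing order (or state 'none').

1, 4

Compare each point to [41.161, 42.497]: sample 1 = 43.199 > UCL; sample 4 = 40.570 < LCL.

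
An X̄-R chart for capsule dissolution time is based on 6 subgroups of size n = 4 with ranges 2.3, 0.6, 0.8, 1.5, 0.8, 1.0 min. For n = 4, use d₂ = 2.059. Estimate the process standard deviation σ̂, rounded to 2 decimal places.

R̄ = (2.3 + 0.6 + 0.8 + 1.5 + 0.8 + 1.0) / 6 = 1.1667
σ̂ = R̄ / d₂ = 1.1667 / 2.059 = 0.5666

0.57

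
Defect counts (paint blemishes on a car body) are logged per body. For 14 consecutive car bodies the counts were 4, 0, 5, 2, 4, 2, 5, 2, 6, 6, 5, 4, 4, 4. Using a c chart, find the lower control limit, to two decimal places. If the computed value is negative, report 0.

c̄ = (4 + 0 + 5 + 2 + 4 + 2 + 5 + 2 + 6 + 6 + 5 + 4 + 4 + 4) / 14 = 53 / 14 = 3.7857
LCL = c̄ − 3√c̄ = 3.7857 − 3 × 1.9457 = -2.0514 → 0 (cannot be negative)

0.00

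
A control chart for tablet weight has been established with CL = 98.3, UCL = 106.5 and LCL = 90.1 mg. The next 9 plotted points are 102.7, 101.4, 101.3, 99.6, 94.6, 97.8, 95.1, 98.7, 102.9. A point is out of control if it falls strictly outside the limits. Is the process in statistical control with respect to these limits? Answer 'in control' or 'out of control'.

All 9 points lie within [90.1, 106.5].

in control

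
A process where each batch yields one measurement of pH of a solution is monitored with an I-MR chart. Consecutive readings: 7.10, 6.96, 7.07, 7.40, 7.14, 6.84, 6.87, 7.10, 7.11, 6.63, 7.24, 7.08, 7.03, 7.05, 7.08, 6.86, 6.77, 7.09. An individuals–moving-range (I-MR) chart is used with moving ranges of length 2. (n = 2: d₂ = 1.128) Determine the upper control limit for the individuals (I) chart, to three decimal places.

X̄ = (7.10 + 6.96 + 7.07 + 7.40 + 7.14 + 6.84 + 6.87 + 7.10 + 7.11 + 6.63 + 7.24 + 7.08 + 7.03 + 7.05 + 7.08 + 6.86 + 6.77 + 7.09) / 18 = 7.0233
Moving ranges: 0.14, 0.11, 0.33, 0.26, 0.30, 0.03, 0.23, 0.01, 0.48, 0.61, 0.16, 0.05, 0.02, 0.03, 0.22, 0.09, 0.32; M̄R̄ = 3.3900 / 17 = 0.1994
UCL = X̄ + 3·M̄R̄/d₂ = 7.0233 + 3 × 0.1994 / 1.128 = 7.5537

7.554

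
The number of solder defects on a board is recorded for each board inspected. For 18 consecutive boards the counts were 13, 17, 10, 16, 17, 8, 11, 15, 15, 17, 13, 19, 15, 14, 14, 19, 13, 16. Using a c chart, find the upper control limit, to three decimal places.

c̄ = (13 + 17 + 10 + 16 + 17 + 8 + 11 + 15 + 15 + 17 + 13 + 19 + 15 + 14 + 14 + 19 + 13 + 16) / 18 = 262 / 18 = 14.5556
UCL = c̄ + 3√c̄ = 14.5556 + 3 × √14.5556 = 14.5556 + 3 × 3.8152 = 26.0011

26.001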